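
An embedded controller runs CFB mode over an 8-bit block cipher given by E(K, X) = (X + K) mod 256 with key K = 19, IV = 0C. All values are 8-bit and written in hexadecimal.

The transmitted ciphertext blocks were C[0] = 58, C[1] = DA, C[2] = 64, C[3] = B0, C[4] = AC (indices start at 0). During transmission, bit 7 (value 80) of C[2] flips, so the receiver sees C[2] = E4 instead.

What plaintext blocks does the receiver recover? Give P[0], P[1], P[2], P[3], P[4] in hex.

CFB decryption: P_i = C_i ⊕ E(K, C_{i−1}), with C_{−1} = IV.
Only C[2] changed, to E4. In CFB, a change in C_i flips the same bit in P_i and garbles P_{i+1}. Decrypting the received ciphertext:
P[0]: E(K, 0C) = 25; 58 ⊕ 25 = 7D.
P[1]: E(K, 58) = 71; DA ⊕ 71 = AB.
P[2]: E(K, DA) = F3; E4 ⊕ F3 = 17.
P[3]: E(K, E4) = FD; B0 ⊕ FD = 4D.
P[4]: E(K, B0) = C9; AC ⊕ C9 = 65.
Blocks that differ from the original plaintext: P[2], P[3].

P[0] = 7D, P[1] = AB, P[2] = 17, P[3] = 4D, P[4] = 65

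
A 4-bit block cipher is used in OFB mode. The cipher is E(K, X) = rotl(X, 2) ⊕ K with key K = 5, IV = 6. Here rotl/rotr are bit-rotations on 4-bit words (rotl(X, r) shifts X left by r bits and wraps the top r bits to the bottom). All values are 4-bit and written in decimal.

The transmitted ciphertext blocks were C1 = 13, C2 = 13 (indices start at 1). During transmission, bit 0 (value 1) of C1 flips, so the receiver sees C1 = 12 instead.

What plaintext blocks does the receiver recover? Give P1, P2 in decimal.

OFB decryption: S_i = E(K, S_{i−1}) with S_{0} = IV; P_i = C_i ⊕ S_i.
Only C1 changed, to 12. In OFB, a change in C_i flips the same bit in P_i only; the keystream is unaffected. Decrypting the received ciphertext:
P1: S = E(K, 6) = 12; 12 ⊕ 12 = 0.
P2: S = E(K, 12) = 6; 13 ⊕ 6 = 11.
Blocks that differ from the original plaintext: P1.

P1 = 0, P2 = 11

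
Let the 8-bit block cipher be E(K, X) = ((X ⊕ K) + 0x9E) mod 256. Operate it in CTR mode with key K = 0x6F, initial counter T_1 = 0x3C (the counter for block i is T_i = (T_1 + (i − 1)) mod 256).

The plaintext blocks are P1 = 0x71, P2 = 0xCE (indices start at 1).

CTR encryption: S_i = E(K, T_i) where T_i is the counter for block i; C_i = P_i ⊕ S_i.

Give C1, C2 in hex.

C1: T = 0x3C, S = E(K, T) = 0xF1; 0x71 ⊕ 0xF1 = 0x80.
C2: T = 0x3D, S = E(K, T) = 0xF0; 0xCE ⊕ 0xF0 = 0x3E.

C1 = 0x80, C2 = 0x3E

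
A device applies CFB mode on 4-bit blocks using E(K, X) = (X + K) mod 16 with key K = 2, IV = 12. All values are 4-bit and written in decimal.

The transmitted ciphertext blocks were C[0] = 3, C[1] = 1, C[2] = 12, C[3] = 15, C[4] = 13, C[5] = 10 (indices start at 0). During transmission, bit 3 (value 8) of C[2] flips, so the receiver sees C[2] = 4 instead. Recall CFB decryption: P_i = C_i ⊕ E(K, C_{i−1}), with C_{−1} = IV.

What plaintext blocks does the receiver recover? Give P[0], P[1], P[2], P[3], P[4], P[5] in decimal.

Only C[2] changed, to 4. In CFB, a change in C_i flips the same bit in P_i and garbles P_{i+1}. Decrypting the received ciphertext:
P[0]: E(K, 12) = 14; 3 ⊕ 14 = 13.
P[1]: E(K, 3) = 5; 1 ⊕ 5 = 4.
P[2]: E(K, 1) = 3; 4 ⊕ 3 = 7.
P[3]: E(K, 4) = 6; 15 ⊕ 6 = 9.
P[4]: E(K, 15) = 1; 13 ⊕ 1 = 12.
P[5]: E(K, 13) = 15; 10 ⊕ 15 = 5.
Blocks that differ from the original plaintext: P[2], P[3].

P[0] = 13, P[1] = 4, P[2] = 7, P[3] = 9, P[4] = 12, P[5] = 5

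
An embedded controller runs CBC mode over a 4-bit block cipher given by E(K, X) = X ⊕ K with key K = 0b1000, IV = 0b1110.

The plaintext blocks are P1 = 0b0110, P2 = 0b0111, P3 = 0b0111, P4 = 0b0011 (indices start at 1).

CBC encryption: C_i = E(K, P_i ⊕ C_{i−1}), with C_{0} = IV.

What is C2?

C2 = 0b1111

C1: P1 ⊕ 0b1110 = 0b1000; E(K, 0b1000) = 0b0000.
C2: P2 ⊕ 0b0000 = 0b0111; E(K, 0b0111) = 0b1111.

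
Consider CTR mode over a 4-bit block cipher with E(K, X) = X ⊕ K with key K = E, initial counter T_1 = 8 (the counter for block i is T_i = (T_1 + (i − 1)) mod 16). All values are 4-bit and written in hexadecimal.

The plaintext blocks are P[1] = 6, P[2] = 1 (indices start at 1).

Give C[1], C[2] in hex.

CTR encryption: S_i = E(K, T_i) where T_i is the counter for block i; C_i = P_i ⊕ S_i.
C[1]: T = 8, S = E(K, T) = 6; 6 ⊕ 6 = 0.
C[2]: T = 9, S = E(K, T) = 7; 1 ⊕ 7 = 6.

C[1] = 0, C[2] = 6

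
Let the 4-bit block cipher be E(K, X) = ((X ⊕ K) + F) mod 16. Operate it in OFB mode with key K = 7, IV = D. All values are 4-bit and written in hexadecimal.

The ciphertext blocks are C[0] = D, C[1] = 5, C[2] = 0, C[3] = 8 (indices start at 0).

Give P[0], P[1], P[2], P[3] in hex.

OFB decryption: S_i = E(K, S_{i−1}) with S_{−1} = IV; P_i = C_i ⊕ S_i.
P[0]: S = E(K, D) = 9; D ⊕ 9 = 4.
P[1]: S = E(K, 9) = D; 5 ⊕ D = 8.
P[2]: S = E(K, D) = 9; 0 ⊕ 9 = 9.
P[3]: S = E(K, 9) = D; 8 ⊕ D = 5.

P[0] = 4, P[1] = 8, P[2] = 9, P[3] = 5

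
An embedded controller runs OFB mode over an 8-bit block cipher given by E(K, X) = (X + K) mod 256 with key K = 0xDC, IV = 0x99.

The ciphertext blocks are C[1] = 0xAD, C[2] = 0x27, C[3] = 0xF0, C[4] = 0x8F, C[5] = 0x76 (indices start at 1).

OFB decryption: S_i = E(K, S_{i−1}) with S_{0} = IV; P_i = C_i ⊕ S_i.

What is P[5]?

P[5] = 0x93

P[1]: S = E(K, 0x99) = 0x75; 0xAD ⊕ 0x75 = 0xD8.
P[2]: S = E(K, 0x75) = 0x51; 0x27 ⊕ 0x51 = 0x76.
P[3]: S = E(K, 0x51) = 0x2D; 0xF0 ⊕ 0x2D = 0xDD.
P[4]: S = E(K, 0x2D) = 0x09; 0x8F ⊕ 0x09 = 0x86.
P[5]: S = E(K, 0x09) = 0xE5; 0x76 ⊕ 0xE5 = 0x93.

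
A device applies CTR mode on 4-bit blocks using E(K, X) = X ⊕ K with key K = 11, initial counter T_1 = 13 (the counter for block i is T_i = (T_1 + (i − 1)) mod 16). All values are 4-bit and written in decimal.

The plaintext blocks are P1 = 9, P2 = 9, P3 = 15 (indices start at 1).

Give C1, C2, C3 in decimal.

CTR encryption: S_i = E(K, T_i) where T_i is the counter for block i; C_i = P_i ⊕ S_i.
C1: T = 13, S = E(K, T) = 6; 9 ⊕ 6 = 15.
C2: T = 14, S = E(K, T) = 5; 9 ⊕ 5 = 12.
C3: T = 15, S = E(K, T) = 4; 15 ⊕ 4 = 11.

C1 = 15, C2 = 12, C3 = 11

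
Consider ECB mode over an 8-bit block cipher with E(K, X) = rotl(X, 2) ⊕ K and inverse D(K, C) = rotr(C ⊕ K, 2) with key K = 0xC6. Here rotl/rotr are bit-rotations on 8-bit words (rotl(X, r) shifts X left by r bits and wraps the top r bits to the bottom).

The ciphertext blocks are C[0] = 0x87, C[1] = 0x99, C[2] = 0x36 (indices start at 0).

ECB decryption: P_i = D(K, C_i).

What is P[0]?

P[0] = 0x50

P[0]: D(K, 0x87) = 0x50.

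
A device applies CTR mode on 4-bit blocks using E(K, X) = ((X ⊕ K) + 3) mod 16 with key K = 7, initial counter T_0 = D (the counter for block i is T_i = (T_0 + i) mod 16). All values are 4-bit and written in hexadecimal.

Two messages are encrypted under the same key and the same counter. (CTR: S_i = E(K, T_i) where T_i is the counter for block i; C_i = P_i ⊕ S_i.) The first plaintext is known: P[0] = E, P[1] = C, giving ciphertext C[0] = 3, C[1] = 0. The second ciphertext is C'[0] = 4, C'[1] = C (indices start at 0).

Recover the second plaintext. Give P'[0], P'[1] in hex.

In CTR with a reused counter, both messages share the same keystream S_i, so C_i ⊕ C'_i = P_i ⊕ P'_i and thus P'_i = P_i ⊕ C_i ⊕ C'_i.
P'[0]: E ⊕ 3 ⊕ 4 = 9.
P'[1]: C ⊕ 0 ⊕ C = 0.

P'[0] = 9, P'[1] = 0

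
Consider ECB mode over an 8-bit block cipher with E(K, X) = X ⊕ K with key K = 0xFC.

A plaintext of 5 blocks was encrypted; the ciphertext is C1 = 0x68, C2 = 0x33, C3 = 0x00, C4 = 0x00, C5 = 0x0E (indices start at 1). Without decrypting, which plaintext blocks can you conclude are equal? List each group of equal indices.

P3 = P4

ECB encrypts each block independently with the same key, so equal ciphertext blocks imply equal plaintext blocks.
C3 = C4 = 0x00, so P3 = P4.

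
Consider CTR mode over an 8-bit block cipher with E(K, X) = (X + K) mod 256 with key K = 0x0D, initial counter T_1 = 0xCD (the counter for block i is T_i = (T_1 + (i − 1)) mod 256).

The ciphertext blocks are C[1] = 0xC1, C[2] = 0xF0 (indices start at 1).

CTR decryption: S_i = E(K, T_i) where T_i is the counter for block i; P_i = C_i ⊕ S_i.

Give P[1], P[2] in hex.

P[1]: T = 0xCD, S = E(K, T) = 0xDA; 0xC1 ⊕ 0xDA = 0x1B.
P[2]: T = 0xCE, S = E(K, T) = 0xDB; 0xF0 ⊕ 0xDB = 0x2B.

P[1] = 0x1B, P[2] = 0x2B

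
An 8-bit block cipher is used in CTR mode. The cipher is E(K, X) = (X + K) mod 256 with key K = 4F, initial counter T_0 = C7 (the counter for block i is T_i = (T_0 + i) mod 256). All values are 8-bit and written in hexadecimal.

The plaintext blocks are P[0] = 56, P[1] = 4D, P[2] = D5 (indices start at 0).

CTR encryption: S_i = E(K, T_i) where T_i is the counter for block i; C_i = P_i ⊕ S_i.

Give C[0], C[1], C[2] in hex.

C[0] = 40, C[1] = 5A, C[2] = CD

C[0]: T = C7, S = E(K, T) = 16; 56 ⊕ 16 = 40.
C[1]: T = C8, S = E(K, T) = 17; 4D ⊕ 17 = 5A.
C[2]: T = C9, S = E(K, T) = 18; D5 ⊕ 18 = CD.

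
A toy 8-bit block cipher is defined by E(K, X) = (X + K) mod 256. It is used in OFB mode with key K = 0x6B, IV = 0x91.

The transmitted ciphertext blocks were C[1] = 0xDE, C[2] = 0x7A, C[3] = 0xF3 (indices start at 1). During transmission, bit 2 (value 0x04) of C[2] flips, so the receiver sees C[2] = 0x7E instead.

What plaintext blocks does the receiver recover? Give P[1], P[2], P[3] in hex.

OFB decryption: S_i = E(K, S_{i−1}) with S_{0} = IV; P_i = C_i ⊕ S_i.
Only C[2] changed, to 0x7E. In OFB, a change in C_i flips the same bit in P_i only; the keystream is unaffected. Decrypting the received ciphertext:
P[1]: S = E(K, 0x91) = 0xFC; 0xDE ⊕ 0xFC = 0x22.
P[2]: S = E(K, 0xFC) = 0x67; 0x7E ⊕ 0x67 = 0x19.
P[3]: S = E(K, 0x67) = 0xD2; 0xF3 ⊕ 0xD2 = 0x21.
Blocks that differ from the original plaintext: P[2].

P[1] = 0x22, P[2] = 0x19, P[3] = 0x21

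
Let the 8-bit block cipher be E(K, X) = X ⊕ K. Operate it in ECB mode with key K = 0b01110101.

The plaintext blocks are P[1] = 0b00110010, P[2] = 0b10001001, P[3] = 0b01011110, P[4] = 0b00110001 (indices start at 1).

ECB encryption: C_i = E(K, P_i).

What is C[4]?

C[4]: E(K, 0b00110001) = 0b01000100.

C[4] = 0b01000100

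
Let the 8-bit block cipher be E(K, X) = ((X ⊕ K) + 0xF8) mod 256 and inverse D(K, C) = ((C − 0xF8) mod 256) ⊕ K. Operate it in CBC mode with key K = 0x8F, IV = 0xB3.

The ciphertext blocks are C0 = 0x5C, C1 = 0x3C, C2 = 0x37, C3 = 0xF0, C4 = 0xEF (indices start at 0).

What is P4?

P4 = 0x88

CBC decryption: P_i = D(K, C_i) ⊕ C_{i−1}, with C_{−1} = IV.
P4: D(K, 0xEF) = 0x78; 0x78 ⊕ 0xF0 = 0x88.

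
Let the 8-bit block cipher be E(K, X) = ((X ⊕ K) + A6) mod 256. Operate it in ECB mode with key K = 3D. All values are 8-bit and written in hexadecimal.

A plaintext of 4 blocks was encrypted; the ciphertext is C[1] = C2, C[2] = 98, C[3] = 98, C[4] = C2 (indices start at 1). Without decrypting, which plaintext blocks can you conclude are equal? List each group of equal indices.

P[1] = P[4]; P[2] = P[3]

ECB encrypts each block independently with the same key, so equal ciphertext blocks imply equal plaintext blocks.
C[1] = C[4] = C2, so P[1] = P[4].
C[2] = C[3] = 98, so P[2] = P[3].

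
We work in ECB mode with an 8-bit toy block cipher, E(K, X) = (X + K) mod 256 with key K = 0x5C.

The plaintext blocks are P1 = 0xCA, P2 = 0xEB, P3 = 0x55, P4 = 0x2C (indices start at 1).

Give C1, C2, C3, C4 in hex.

C1 = 0x26, C2 = 0x47, C3 = 0xB1, C4 = 0x88

ECB encryption: C_i = E(K, P_i).
C1: E(K, 0xCA) = 0x26.
C2: E(K, 0xEB) = 0x47.
C3: E(K, 0x55) = 0xB1.
C4: E(K, 0x2C) = 0x88.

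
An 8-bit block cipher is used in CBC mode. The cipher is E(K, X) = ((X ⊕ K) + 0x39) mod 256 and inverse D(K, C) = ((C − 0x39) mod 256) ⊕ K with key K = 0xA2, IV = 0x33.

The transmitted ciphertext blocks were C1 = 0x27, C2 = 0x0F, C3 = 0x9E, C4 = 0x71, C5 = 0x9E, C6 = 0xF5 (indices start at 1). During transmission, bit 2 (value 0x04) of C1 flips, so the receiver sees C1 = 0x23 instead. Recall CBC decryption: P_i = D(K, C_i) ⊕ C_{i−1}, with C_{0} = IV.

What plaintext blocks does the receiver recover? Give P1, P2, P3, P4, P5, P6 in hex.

Only C1 changed, to 0x23. In CBC, a change in C_i garbles P_i and flips the same bit in P_{i+1}. Decrypting the received ciphertext:
P1: D(K, 0x23) = 0x48; 0x48 ⊕ 0x33 = 0x7B.
P2: D(K, 0x0F) = 0x74; 0x74 ⊕ 0x23 = 0x57.
P3: D(K, 0x9E) = 0xC7; 0xC7 ⊕ 0x0F = 0xC8.
P4: D(K, 0x71) = 0x9A; 0x9A ⊕ 0x9E = 0x04.
P5: D(K, 0x9E) = 0xC7; 0xC7 ⊕ 0x71 = 0xB6.
P6: D(K, 0xF5) = 0x1E; 0x1E ⊕ 0x9E = 0x80.
Blocks that differ from the original plaintext: P1, P2.

P1 = 0x7B, P2 = 0x57, P3 = 0xC8, P4 = 0x04, P5 = 0xB6, P6 = 0x80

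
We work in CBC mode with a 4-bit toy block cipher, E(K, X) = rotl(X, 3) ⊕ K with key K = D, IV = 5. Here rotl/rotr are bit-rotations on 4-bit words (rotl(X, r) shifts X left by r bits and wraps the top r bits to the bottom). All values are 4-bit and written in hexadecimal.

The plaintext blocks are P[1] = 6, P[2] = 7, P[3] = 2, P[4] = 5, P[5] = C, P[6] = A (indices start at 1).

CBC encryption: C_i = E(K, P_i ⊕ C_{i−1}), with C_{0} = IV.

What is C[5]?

C[1]: P[1] ⊕ 5 = 3; E(K, 3) = 4.
C[2]: P[2] ⊕ 4 = 3; E(K, 3) = 4.
C[3]: P[3] ⊕ 4 = 6; E(K, 6) = E.
C[4]: P[4] ⊕ E = B; E(K, B) = 0.
C[5]: P[5] ⊕ 0 = C; E(K, C) = B.

C[5] = B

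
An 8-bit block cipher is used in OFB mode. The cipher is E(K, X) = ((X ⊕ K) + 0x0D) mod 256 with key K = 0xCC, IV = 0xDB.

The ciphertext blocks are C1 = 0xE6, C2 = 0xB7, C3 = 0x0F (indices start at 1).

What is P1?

OFB decryption: S_i = E(K, S_{i−1}) with S_{0} = IV; P_i = C_i ⊕ S_i.
P1: S = E(K, 0xDB) = 0x24; 0xE6 ⊕ 0x24 = 0xC2.

P1 = 0xC2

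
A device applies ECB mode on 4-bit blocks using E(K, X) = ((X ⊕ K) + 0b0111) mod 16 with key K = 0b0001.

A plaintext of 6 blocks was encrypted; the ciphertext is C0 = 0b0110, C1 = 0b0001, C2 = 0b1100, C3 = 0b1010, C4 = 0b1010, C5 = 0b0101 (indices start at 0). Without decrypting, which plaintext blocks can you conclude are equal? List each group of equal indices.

P3 = P4

ECB encrypts each block independently with the same key, so equal ciphertext blocks imply equal plaintext blocks.
C3 = C4 = 0b1010, so P3 = P4.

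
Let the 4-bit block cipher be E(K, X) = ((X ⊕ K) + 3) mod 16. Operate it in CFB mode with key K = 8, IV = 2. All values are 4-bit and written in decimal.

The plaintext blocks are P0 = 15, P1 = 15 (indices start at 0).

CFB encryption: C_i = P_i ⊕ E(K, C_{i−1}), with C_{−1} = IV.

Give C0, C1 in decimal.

C0 = 2, C1 = 2

C0: E(K, 2) = 13; 15 ⊕ 13 = 2.
C1: E(K, 2) = 13; 15 ⊕ 13 = 2.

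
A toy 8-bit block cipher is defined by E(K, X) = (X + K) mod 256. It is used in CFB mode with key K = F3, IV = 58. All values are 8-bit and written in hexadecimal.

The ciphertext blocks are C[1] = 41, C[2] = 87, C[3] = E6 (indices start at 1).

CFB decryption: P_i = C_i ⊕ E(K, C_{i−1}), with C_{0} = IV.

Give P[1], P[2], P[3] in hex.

P[1]: E(K, 58) = 4B; 41 ⊕ 4B = 0A.
P[2]: E(K, 41) = 34; 87 ⊕ 34 = B3.
P[3]: E(K, 87) = 7A; E6 ⊕ 7A = 9C.

P[1] = 0A, P[2] = B3, P[3] = 9C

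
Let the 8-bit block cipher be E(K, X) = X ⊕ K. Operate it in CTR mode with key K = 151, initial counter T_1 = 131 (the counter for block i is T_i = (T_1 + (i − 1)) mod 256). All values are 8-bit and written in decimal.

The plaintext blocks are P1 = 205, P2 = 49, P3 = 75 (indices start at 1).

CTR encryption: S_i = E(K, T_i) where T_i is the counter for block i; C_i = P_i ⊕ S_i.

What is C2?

C2 = 34

C1: T = 131, S = E(K, T) = 20; 205 ⊕ 20 = 217.
C2: T = 132, S = E(K, T) = 19; 49 ⊕ 19 = 34.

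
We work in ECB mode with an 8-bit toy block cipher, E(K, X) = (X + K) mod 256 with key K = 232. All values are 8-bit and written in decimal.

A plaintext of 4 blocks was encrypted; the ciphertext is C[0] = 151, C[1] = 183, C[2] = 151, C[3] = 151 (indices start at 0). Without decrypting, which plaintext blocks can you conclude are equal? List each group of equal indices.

P[0] = P[2] = P[3]

ECB encrypts each block independently with the same key, so equal ciphertext blocks imply equal plaintext blocks.
C[0] = C[2] = C[3] = 151, so P[0] = P[2] = P[3].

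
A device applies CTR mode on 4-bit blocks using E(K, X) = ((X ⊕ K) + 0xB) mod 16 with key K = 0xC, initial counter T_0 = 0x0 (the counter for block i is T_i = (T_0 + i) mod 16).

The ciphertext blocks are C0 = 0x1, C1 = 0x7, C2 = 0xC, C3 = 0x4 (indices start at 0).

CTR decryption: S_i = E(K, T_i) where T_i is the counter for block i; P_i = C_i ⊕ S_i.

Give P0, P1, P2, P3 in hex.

P0: T = 0x0, S = E(K, T) = 0x7; 0x1 ⊕ 0x7 = 0x6.
P1: T = 0x1, S = E(K, T) = 0x8; 0x7 ⊕ 0x8 = 0xF.
P2: T = 0x2, S = E(K, T) = 0x9; 0xC ⊕ 0x9 = 0x5.
P3: T = 0x3, S = E(K, T) = 0xA; 0x4 ⊕ 0xA = 0xE.

P0 = 0x6, P1 = 0xF, P2 = 0x5, P3 = 0xE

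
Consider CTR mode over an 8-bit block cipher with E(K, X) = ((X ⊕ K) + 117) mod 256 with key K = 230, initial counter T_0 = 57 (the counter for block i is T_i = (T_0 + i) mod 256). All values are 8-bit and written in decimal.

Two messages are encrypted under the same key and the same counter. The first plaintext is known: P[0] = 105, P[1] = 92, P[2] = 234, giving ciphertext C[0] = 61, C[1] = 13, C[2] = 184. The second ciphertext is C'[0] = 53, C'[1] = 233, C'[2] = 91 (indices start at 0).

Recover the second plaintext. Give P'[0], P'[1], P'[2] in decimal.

P'[0] = 97, P'[1] = 184, P'[2] = 9

In CTR with a reused counter, both messages share the same keystream S_i, so C_i ⊕ C'_i = P_i ⊕ P'_i and thus P'_i = P_i ⊕ C_i ⊕ C'_i.
P'[0]: 105 ⊕ 61 ⊕ 53 = 97.
P'[1]: 92 ⊕ 13 ⊕ 233 = 184.
P'[2]: 234 ⊕ 184 ⊕ 91 = 9.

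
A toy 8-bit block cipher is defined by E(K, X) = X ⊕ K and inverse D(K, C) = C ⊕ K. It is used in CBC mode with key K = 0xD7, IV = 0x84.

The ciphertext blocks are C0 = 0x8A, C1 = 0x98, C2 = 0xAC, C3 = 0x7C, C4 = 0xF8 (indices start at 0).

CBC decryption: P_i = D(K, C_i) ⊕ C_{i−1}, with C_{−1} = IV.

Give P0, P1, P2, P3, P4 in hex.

P0 = 0xD9, P1 = 0xC5, P2 = 0xE3, P3 = 0x07, P4 = 0x53

P0: D(K, 0x8A) = 0x5D; 0x5D ⊕ 0x84 = 0xD9.
P1: D(K, 0x98) = 0x4F; 0x4F ⊕ 0x8A = 0xC5.
P2: D(K, 0xAC) = 0x7B; 0x7B ⊕ 0x98 = 0xE3.
P3: D(K, 0x7C) = 0xAB; 0xAB ⊕ 0xAC = 0x07.
P4: D(K, 0xF8) = 0x2F; 0x2F ⊕ 0x7C = 0x53.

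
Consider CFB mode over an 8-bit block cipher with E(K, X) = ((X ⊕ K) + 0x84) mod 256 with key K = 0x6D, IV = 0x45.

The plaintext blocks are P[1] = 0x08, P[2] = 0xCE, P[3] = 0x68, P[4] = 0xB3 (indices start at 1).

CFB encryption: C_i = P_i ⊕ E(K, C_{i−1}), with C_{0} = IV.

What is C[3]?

C[3] = 0x1A

C[1]: E(K, 0x45) = 0xAC; 0x08 ⊕ 0xAC = 0xA4.
C[2]: E(K, 0xA4) = 0x4D; 0xCE ⊕ 0x4D = 0x83.
C[3]: E(K, 0x83) = 0x72; 0x68 ⊕ 0x72 = 0x1A.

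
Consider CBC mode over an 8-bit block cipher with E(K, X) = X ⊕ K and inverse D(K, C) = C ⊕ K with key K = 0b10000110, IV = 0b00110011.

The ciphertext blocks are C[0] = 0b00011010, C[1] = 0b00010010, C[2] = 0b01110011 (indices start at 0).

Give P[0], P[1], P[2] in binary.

CBC decryption: P_i = D(K, C_i) ⊕ C_{i−1}, with C_{−1} = IV.
P[0]: D(K, 0b00011010) = 0b10011100; 0b10011100 ⊕ 0b00110011 = 0b10101111.
P[1]: D(K, 0b00010010) = 0b10010100; 0b10010100 ⊕ 0b00011010 = 0b10001110.
P[2]: D(K, 0b01110011) = 0b11110101; 0b11110101 ⊕ 0b00010010 = 0b11100111.

P[0] = 0b10101111, P[1] = 0b10001110, P[2] = 0b11100111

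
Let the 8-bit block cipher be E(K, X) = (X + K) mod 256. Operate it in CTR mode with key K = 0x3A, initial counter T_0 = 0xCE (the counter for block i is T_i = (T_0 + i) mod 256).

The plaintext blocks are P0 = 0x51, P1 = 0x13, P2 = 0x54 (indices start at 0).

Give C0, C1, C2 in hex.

C0 = 0x59, C1 = 0x1A, C2 = 0x5E

CTR encryption: S_i = E(K, T_i) where T_i is the counter for block i; C_i = P_i ⊕ S_i.
C0: T = 0xCE, S = E(K, T) = 0x08; 0x51 ⊕ 0x08 = 0x59.
C1: T = 0xCF, S = E(K, T) = 0x09; 0x13 ⊕ 0x09 = 0x1A.
C2: T = 0xD0, S = E(K, T) = 0x0A; 0x54 ⊕ 0x0A = 0x5E.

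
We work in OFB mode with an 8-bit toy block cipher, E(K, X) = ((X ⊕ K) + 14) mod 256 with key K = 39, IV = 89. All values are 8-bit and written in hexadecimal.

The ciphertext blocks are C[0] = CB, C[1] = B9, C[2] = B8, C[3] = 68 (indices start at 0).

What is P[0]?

OFB decryption: S_i = E(K, S_{i−1}) with S_{−1} = IV; P_i = C_i ⊕ S_i.
P[0]: S = E(K, 89) = C4; CB ⊕ C4 = 0F.

P[0] = 0F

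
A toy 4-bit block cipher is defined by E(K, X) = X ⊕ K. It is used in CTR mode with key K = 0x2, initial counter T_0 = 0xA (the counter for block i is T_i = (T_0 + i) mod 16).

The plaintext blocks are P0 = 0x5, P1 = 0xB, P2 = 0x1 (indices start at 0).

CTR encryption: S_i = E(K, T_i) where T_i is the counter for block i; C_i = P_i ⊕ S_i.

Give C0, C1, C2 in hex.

C0: T = 0xA, S = E(K, T) = 0x8; 0x5 ⊕ 0x8 = 0xD.
C1: T = 0xB, S = E(K, T) = 0x9; 0xB ⊕ 0x9 = 0x2.
C2: T = 0xC, S = E(K, T) = 0xE; 0x1 ⊕ 0xE = 0xF.

C0 = 0xD, C1 = 0x2, C2 = 0xF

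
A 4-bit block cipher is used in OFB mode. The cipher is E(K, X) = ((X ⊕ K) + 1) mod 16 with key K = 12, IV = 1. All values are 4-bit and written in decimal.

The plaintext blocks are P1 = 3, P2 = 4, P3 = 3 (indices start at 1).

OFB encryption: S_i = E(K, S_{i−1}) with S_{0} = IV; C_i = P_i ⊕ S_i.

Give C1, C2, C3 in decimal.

C1 = 13, C2 = 7, C3 = 3

C1: S = E(K, 1) = 14; 3 ⊕ 14 = 13.
C2: S = E(K, 14) = 3; 4 ⊕ 3 = 7.
C3: S = E(K, 3) = 0; 3 ⊕ 0 = 3.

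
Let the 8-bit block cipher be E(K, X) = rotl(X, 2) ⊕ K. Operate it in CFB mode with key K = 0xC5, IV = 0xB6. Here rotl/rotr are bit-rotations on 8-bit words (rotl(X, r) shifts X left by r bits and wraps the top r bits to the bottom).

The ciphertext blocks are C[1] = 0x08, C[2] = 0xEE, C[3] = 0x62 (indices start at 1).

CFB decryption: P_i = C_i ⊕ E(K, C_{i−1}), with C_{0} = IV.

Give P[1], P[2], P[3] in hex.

P[1] = 0x17, P[2] = 0x0B, P[3] = 0x1C

P[1]: E(K, 0xB6) = 0x1F; 0x08 ⊕ 0x1F = 0x17.
P[2]: E(K, 0x08) = 0xE5; 0xEE ⊕ 0xE5 = 0x0B.
P[3]: E(K, 0xEE) = 0x7E; 0x62 ⊕ 0x7E = 0x1C.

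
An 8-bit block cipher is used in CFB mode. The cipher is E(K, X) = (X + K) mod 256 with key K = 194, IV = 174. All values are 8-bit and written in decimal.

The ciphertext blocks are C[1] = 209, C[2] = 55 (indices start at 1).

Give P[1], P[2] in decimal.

CFB decryption: P_i = C_i ⊕ E(K, C_{i−1}), with C_{0} = IV.
P[1]: E(K, 174) = 112; 209 ⊕ 112 = 161.
P[2]: E(K, 209) = 147; 55 ⊕ 147 = 164.

P[1] = 161, P[2] = 164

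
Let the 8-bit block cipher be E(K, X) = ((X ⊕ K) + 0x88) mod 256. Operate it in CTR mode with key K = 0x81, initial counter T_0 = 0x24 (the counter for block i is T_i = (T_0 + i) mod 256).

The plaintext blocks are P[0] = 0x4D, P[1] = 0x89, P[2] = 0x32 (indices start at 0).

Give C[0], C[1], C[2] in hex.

C[0] = 0x60, C[1] = 0xA5, C[2] = 0x1D

CTR encryption: S_i = E(K, T_i) where T_i is the counter for block i; C_i = P_i ⊕ S_i.
C[0]: T = 0x24, S = E(K, T) = 0x2D; 0x4D ⊕ 0x2D = 0x60.
C[1]: T = 0x25, S = E(K, T) = 0x2C; 0x89 ⊕ 0x2C = 0xA5.
C[2]: T = 0x26, S = E(K, T) = 0x2F; 0x32 ⊕ 0x2F = 0x1D.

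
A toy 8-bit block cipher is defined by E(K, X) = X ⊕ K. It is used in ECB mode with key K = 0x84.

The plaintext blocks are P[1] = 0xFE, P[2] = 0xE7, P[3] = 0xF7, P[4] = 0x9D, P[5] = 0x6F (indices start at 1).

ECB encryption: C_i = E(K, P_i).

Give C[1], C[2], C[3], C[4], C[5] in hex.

C[1] = 0x7A, C[2] = 0x63, C[3] = 0x73, C[4] = 0x19, C[5] = 0xEB

C[1]: E(K, 0xFE) = 0x7A.
C[2]: E(K, 0xE7) = 0x63.
C[3]: E(K, 0xF7) = 0x73.
C[4]: E(K, 0x9D) = 0x19.
C[5]: E(K, 0x6F) = 0xEB.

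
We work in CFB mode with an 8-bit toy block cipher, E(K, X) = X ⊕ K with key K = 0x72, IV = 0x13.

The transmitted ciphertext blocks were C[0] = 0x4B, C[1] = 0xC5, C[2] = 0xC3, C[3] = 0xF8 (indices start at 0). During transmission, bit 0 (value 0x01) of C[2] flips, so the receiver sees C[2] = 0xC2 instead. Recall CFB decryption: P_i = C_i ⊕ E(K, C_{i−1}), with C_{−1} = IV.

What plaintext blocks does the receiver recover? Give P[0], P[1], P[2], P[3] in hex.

P[0] = 0x2A, P[1] = 0xFC, P[2] = 0x75, P[3] = 0x48

Only C[2] changed, to 0xC2. In CFB, a change in C_i flips the same bit in P_i and garbles P_{i+1}. Decrypting the received ciphertext:
P[0]: E(K, 0x13) = 0x61; 0x4B ⊕ 0x61 = 0x2A.
P[1]: E(K, 0x4B) = 0x39; 0xC5 ⊕ 0x39 = 0xFC.
P[2]: E(K, 0xC5) = 0xB7; 0xC2 ⊕ 0xB7 = 0x75.
P[3]: E(K, 0xC2) = 0xB0; 0xF8 ⊕ 0xB0 = 0x48.
Blocks that differ from the original plaintext: P[2], P[3].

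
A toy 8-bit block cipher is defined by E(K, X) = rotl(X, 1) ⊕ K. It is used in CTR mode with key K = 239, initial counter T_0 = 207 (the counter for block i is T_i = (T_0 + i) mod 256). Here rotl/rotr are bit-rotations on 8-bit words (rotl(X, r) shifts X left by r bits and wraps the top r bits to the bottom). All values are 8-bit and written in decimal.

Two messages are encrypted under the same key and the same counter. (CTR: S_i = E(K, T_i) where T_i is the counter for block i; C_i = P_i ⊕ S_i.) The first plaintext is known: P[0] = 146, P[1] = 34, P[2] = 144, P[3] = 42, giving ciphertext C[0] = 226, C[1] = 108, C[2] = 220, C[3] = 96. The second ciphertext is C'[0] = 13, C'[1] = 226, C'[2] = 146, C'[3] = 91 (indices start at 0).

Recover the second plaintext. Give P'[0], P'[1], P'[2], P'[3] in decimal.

In CTR with a reused counter, both messages share the same keystream S_i, so C_i ⊕ C'_i = P_i ⊕ P'_i and thus P'_i = P_i ⊕ C_i ⊕ C'_i.
P'[0]: 146 ⊕ 226 ⊕ 13 = 125.
P'[1]: 34 ⊕ 108 ⊕ 226 = 172.
P'[2]: 144 ⊕ 220 ⊕ 146 = 222.
P'[3]: 42 ⊕ 96 ⊕ 91 = 17.

P'[0] = 125, P'[1] = 172, P'[2] = 222, P'[3] = 17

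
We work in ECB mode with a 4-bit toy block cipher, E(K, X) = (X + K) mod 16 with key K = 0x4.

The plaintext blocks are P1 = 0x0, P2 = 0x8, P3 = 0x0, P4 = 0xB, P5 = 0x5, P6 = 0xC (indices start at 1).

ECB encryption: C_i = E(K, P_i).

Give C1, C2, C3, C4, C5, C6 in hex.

C1: E(K, 0x0) = 0x4.
C2: E(K, 0x8) = 0xC.
C3: E(K, 0x0) = 0x4.
C4: E(K, 0xB) = 0xF.
C5: E(K, 0x5) = 0x9.
C6: E(K, 0xC) = 0x0.

C1 = 0x4, C2 = 0xC, C3 = 0x4, C4 = 0xF, C5 = 0x9, C6 = 0x0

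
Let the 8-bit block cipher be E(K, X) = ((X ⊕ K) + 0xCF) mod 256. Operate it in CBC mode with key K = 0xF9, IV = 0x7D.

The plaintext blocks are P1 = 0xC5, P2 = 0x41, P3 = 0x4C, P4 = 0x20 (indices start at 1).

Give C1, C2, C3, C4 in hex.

C1 = 0x10, C2 = 0x77, C3 = 0x91, C4 = 0x17

CBC encryption: C_i = E(K, P_i ⊕ C_{i−1}), with C_{0} = IV.
C1: P1 ⊕ 0x7D = 0xB8; E(K, 0xB8) = 0x10.
C2: P2 ⊕ 0x10 = 0x51; E(K, 0x51) = 0x77.
C3: P3 ⊕ 0x77 = 0x3B; E(K, 0x3B) = 0x91.
C4: P4 ⊕ 0x91 = 0xB1; E(K, 0xB1) = 0x17.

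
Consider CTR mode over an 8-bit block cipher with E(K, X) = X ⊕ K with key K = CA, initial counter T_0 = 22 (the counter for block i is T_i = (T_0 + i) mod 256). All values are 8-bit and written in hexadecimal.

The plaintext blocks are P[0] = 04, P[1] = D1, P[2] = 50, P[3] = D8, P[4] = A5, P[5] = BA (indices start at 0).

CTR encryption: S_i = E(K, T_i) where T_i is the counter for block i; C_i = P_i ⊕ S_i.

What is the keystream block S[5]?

C[0]: T = 22, S = E(K, T) = E8; 04 ⊕ E8 = EC.
C[1]: T = 23, S = E(K, T) = E9; D1 ⊕ E9 = 38.
C[2]: T = 24, S = E(K, T) = EE; 50 ⊕ EE = BE.
C[3]: T = 25, S = E(K, T) = EF; D8 ⊕ EF = 37.
C[4]: T = 26, S = E(K, T) = EC; A5 ⊕ EC = 49.
C[5]: T = 27, S = E(K, T) = ED; BA ⊕ ED = 57.
So S[5] = ED.

ED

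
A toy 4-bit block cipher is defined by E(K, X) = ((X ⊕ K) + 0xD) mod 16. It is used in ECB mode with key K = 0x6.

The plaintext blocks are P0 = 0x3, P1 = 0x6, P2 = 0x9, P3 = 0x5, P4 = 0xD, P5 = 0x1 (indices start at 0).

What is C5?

ECB encryption: C_i = E(K, P_i).
C5: E(K, 0x1) = 0x4.

C5 = 0x4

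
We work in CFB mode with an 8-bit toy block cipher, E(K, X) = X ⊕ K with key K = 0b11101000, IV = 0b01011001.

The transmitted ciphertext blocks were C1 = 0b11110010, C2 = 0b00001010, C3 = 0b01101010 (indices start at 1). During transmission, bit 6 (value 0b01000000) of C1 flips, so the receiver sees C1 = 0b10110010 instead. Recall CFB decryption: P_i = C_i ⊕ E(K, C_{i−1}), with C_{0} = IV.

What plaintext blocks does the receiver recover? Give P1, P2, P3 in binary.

Only C1 changed, to 0b10110010. In CFB, a change in C_i flips the same bit in P_i and garbles P_{i+1}. Decrypting the received ciphertext:
P1: E(K, 0b01011001) = 0b10110001; 0b10110010 ⊕ 0b10110001 = 0b00000011.
P2: E(K, 0b10110010) = 0b01011010; 0b00001010 ⊕ 0b01011010 = 0b01010000.
P3: E(K, 0b00001010) = 0b11100010; 0b01101010 ⊕ 0b11100010 = 0b10001000.
Blocks that differ from the original plaintext: P1, P2.

P1 = 0b00000011, P2 = 0b01010000, P3 = 0b10001000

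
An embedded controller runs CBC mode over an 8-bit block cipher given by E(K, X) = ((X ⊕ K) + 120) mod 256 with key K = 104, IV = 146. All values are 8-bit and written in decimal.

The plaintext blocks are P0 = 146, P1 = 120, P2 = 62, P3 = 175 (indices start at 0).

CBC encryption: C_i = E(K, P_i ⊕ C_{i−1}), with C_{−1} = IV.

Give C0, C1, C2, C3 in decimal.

C0: P0 ⊕ 146 = 0; E(K, 0) = 224.
C1: P1 ⊕ 224 = 152; E(K, 152) = 104.
C2: P2 ⊕ 104 = 86; E(K, 86) = 182.
C3: P3 ⊕ 182 = 25; E(K, 25) = 233.

C0 = 224, C1 = 104, C2 = 182, C3 = 233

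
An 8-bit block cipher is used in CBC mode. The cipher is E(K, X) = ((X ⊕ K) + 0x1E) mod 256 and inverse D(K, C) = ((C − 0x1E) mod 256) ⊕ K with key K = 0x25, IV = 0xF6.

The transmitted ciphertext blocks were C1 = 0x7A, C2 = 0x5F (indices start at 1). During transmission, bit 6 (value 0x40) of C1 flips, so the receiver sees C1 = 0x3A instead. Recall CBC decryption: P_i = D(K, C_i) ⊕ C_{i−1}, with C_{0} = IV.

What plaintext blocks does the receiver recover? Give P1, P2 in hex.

Only C1 changed, to 0x3A. In CBC, a change in C_i garbles P_i and flips the same bit in P_{i+1}. Decrypting the received ciphertext:
P1: D(K, 0x3A) = 0x39; 0x39 ⊕ 0xF6 = 0xCF.
P2: D(K, 0x5F) = 0x64; 0x64 ⊕ 0x3A = 0x5E.
Blocks that differ from the original plaintext: P1, P2.

P1 = 0xCF, P2 = 0x5E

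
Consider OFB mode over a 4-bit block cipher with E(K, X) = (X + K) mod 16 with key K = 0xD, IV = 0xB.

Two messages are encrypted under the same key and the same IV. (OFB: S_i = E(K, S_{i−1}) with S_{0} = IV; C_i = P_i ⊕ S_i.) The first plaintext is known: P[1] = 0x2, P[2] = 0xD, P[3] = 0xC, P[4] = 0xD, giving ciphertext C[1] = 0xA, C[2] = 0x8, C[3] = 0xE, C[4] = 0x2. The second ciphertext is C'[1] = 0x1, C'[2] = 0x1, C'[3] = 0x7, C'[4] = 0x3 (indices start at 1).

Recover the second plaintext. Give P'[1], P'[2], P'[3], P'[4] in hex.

In OFB with a reused IV, both messages share the same keystream S_i, so C_i ⊕ C'_i = P_i ⊕ P'_i and thus P'_i = P_i ⊕ C_i ⊕ C'_i.
P'[1]: 0x2 ⊕ 0xA ⊕ 0x1 = 0x9.
P'[2]: 0xD ⊕ 0x8 ⊕ 0x1 = 0x4.
P'[3]: 0xC ⊕ 0xE ⊕ 0x7 = 0x5.
P'[4]: 0xD ⊕ 0x2 ⊕ 0x3 = 0xC.

P'[1] = 0x9, P'[2] = 0x4, P'[3] = 0x5, P'[4] = 0xC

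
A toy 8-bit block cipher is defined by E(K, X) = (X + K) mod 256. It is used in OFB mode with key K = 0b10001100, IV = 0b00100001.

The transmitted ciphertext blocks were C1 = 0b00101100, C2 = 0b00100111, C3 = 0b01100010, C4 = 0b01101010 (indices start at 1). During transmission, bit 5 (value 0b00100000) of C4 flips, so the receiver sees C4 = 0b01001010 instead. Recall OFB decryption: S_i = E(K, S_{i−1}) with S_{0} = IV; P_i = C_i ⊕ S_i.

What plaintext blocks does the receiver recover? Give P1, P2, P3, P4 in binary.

Only C4 changed, to 0b01001010. In OFB, a change in C_i flips the same bit in P_i only; the keystream is unaffected. Decrypting the received ciphertext:
P1: S = E(K, 0b00100001) = 0b10101101; 0b00101100 ⊕ 0b10101101 = 0b10000001.
P2: S = E(K, 0b10101101) = 0b00111001; 0b00100111 ⊕ 0b00111001 = 0b00011110.
P3: S = E(K, 0b00111001) = 0b11000101; 0b01100010 ⊕ 0b11000101 = 0b10100111.
P4: S = E(K, 0b11000101) = 0b01010001; 0b01001010 ⊕ 0b01010001 = 0b00011011.
Blocks that differ from the original plaintext: P4.

P1 = 0b10000001, P2 = 0b00011110, P3 = 0b10100111, P4 = 0b00011011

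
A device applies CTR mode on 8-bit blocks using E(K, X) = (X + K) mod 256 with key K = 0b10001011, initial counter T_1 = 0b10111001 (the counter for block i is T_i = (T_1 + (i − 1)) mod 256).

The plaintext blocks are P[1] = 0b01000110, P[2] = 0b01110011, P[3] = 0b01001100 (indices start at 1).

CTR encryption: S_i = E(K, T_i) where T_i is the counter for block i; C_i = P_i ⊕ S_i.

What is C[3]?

C[1]: T = 0b10111001, S = E(K, T) = 0b01000100; 0b01000110 ⊕ 0b01000100 = 0b00000010.
C[2]: T = 0b10111010, S = E(K, T) = 0b01000101; 0b01110011 ⊕ 0b01000101 = 0b00110110.
C[3]: T = 0b10111011, S = E(K, T) = 0b01000110; 0b01001100 ⊕ 0b01000110 = 0b00001010.

C[3] = 0b00001010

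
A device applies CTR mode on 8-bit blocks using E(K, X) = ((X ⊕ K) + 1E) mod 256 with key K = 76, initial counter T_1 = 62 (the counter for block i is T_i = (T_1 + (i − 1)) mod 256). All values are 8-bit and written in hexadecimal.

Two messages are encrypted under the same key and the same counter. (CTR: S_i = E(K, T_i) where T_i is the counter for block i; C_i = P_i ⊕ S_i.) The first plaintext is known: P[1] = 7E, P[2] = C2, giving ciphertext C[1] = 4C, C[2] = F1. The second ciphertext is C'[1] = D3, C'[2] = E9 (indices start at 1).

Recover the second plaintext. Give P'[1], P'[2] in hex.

In CTR with a reused counter, both messages share the same keystream S_i, so C_i ⊕ C'_i = P_i ⊕ P'_i and thus P'_i = P_i ⊕ C_i ⊕ C'_i.
P'[1]: 7E ⊕ 4C ⊕ D3 = E1.
P'[2]: C2 ⊕ F1 ⊕ E9 = DA.

P'[1] = E1, P'[2] = DA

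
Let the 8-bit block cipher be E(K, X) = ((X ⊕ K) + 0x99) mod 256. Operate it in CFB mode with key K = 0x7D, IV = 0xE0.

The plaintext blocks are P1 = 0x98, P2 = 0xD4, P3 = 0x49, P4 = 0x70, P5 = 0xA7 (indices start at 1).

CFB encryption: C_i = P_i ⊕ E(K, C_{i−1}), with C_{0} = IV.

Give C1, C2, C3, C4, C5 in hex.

C1 = 0xAE, C2 = 0xB8, C3 = 0x17, C4 = 0x73, C5 = 0x00

C1: E(K, 0xE0) = 0x36; 0x98 ⊕ 0x36 = 0xAE.
C2: E(K, 0xAE) = 0x6C; 0xD4 ⊕ 0x6C = 0xB8.
C3: E(K, 0xB8) = 0x5E; 0x49 ⊕ 0x5E = 0x17.
C4: E(K, 0x17) = 0x03; 0x70 ⊕ 0x03 = 0x73.
C5: E(K, 0x73) = 0xA7; 0xA7 ⊕ 0xA7 = 0x00.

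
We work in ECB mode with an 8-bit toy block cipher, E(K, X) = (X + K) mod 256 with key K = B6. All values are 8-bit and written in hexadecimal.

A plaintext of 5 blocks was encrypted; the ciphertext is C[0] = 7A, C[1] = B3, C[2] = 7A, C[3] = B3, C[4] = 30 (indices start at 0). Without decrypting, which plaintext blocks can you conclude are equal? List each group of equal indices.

P[0] = P[2]; P[1] = P[3]

ECB encrypts each block independently with the same key, so equal ciphertext blocks imply equal plaintext blocks.
C[0] = C[2] = 7A, so P[0] = P[2].
C[1] = C[3] = B3, so P[1] = P[3].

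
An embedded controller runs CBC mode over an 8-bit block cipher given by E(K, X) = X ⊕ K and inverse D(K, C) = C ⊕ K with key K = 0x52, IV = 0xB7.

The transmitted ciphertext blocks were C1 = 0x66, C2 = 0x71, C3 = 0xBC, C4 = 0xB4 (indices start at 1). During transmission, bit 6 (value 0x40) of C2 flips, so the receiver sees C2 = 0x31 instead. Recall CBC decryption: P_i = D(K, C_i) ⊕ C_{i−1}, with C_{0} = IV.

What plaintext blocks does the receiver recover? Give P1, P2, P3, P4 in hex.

P1 = 0x83, P2 = 0x05, P3 = 0xDF, P4 = 0x5A

Only C2 changed, to 0x31. In CBC, a change in C_i garbles P_i and flips the same bit in P_{i+1}. Decrypting the received ciphertext:
P1: D(K, 0x66) = 0x34; 0x34 ⊕ 0xB7 = 0x83.
P2: D(K, 0x31) = 0x63; 0x63 ⊕ 0x66 = 0x05.
P3: D(K, 0xBC) = 0xEE; 0xEE ⊕ 0x31 = 0xDF.
P4: D(K, 0xB4) = 0xE6; 0xE6 ⊕ 0xBC = 0x5A.
Blocks that differ from the original plaintext: P2, P3.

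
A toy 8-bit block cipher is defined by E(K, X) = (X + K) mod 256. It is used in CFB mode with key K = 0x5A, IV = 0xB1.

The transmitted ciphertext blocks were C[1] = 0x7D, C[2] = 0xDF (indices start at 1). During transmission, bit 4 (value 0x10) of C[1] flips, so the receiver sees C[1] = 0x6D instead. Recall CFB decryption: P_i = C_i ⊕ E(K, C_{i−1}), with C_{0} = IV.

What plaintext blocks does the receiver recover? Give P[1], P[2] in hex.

P[1] = 0x66, P[2] = 0x18

Only C[1] changed, to 0x6D. In CFB, a change in C_i flips the same bit in P_i and garbles P_{i+1}. Decrypting the received ciphertext:
P[1]: E(K, 0xB1) = 0x0B; 0x6D ⊕ 0x0B = 0x66.
P[2]: E(K, 0x6D) = 0xC7; 0xDF ⊕ 0xC7 = 0x18.
Blocks that differ from the original plaintext: P[1], P[2].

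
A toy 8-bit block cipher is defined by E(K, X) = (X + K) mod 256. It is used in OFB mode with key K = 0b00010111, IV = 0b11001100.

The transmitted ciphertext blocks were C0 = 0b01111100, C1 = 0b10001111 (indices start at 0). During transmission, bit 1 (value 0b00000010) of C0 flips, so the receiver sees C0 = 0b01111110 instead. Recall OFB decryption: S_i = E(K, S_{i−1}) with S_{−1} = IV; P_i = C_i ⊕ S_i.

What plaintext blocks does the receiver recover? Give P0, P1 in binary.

P0 = 0b10011101, P1 = 0b01110101

Only C0 changed, to 0b01111110. In OFB, a change in C_i flips the same bit in P_i only; the keystream is unaffected. Decrypting the received ciphertext:
P0: S = E(K, 0b11001100) = 0b11100011; 0b01111110 ⊕ 0b11100011 = 0b10011101.
P1: S = E(K, 0b11100011) = 0b11111010; 0b10001111 ⊕ 0b11111010 = 0b01110101.
Blocks that differ from the original plaintext: P0.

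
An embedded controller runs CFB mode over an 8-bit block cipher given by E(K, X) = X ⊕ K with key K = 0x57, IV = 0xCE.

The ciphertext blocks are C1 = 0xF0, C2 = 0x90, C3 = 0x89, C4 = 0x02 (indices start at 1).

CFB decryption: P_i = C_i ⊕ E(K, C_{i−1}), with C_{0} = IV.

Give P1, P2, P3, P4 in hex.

P1: E(K, 0xCE) = 0x99; 0xF0 ⊕ 0x99 = 0x69.
P2: E(K, 0xF0) = 0xA7; 0x90 ⊕ 0xA7 = 0x37.
P3: E(K, 0x90) = 0xC7; 0x89 ⊕ 0xC7 = 0x4E.
P4: E(K, 0x89) = 0xDE; 0x02 ⊕ 0xDE = 0xDC.

P1 = 0x69, P2 = 0x37, P3 = 0x4E, P4 = 0xDC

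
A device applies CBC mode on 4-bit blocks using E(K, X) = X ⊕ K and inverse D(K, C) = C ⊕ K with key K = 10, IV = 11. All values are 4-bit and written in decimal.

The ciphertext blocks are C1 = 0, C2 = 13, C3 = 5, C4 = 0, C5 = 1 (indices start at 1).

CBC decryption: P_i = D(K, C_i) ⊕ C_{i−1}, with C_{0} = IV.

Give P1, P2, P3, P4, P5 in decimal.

P1 = 1, P2 = 7, P3 = 2, P4 = 15, P5 = 11

P1: D(K, 0) = 10; 10 ⊕ 11 = 1.
P2: D(K, 13) = 7; 7 ⊕ 0 = 7.
P3: D(K, 5) = 15; 15 ⊕ 13 = 2.
P4: D(K, 0) = 10; 10 ⊕ 5 = 15.
P5: D(K, 1) = 11; 11 ⊕ 0 = 11.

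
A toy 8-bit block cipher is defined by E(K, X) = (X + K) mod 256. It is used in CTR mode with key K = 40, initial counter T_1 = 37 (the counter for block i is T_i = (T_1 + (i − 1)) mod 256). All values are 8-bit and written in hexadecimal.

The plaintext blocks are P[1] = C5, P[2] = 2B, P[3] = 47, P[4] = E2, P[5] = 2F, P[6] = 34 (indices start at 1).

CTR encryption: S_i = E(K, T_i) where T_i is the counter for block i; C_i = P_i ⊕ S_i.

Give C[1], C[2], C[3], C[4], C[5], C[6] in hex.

C[1]: T = 37, S = E(K, T) = 77; C5 ⊕ 77 = B2.
C[2]: T = 38, S = E(K, T) = 78; 2B ⊕ 78 = 53.
C[3]: T = 39, S = E(K, T) = 79; 47 ⊕ 79 = 3E.
C[4]: T = 3A, S = E(K, T) = 7A; E2 ⊕ 7A = 98.
C[5]: T = 3B, S = E(K, T) = 7B; 2F ⊕ 7B = 54.
C[6]: T = 3C, S = E(K, T) = 7C; 34 ⊕ 7C = 48.

C[1] = B2, C[2] = 53, C[3] = 3E, C[4] = 98, C[5] = 54, C[6] = 48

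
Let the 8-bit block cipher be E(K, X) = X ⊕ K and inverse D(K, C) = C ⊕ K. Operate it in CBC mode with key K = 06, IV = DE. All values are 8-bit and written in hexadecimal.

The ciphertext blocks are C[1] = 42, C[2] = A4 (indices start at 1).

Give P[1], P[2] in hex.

P[1] = 9A, P[2] = E0

CBC decryption: P_i = D(K, C_i) ⊕ C_{i−1}, with C_{0} = IV.
P[1]: D(K, 42) = 44; 44 ⊕ DE = 9A.
P[2]: D(K, A4) = A2; A2 ⊕ 42 = E0.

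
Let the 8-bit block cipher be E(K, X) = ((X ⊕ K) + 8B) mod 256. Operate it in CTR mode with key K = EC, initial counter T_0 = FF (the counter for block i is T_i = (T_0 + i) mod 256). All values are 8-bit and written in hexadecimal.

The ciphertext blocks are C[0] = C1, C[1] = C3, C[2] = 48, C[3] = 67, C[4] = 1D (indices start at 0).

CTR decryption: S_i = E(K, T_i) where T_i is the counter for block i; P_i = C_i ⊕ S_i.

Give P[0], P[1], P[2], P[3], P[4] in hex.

P[0]: T = FF, S = E(K, T) = 9E; C1 ⊕ 9E = 5F.
P[1]: T = 00, S = E(K, T) = 77; C3 ⊕ 77 = B4.
P[2]: T = 01, S = E(K, T) = 78; 48 ⊕ 78 = 30.
P[3]: T = 02, S = E(K, T) = 79; 67 ⊕ 79 = 1E.
P[4]: T = 03, S = E(K, T) = 7A; 1D ⊕ 7A = 67.

P[0] = 5F, P[1] = B4, P[2] = 30, P[3] = 1E, P[4] = 67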